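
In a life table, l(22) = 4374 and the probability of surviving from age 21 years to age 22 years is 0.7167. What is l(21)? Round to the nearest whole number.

6103

l(21) = l(22) / p = 4374 / 0.7167 = 6103.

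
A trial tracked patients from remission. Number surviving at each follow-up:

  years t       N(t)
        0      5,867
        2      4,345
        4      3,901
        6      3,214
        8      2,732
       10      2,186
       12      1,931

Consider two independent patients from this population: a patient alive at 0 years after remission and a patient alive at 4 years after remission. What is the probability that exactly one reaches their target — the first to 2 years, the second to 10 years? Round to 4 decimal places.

p₁ = N(2)/N(0) = 4,345/5,867 = 0.740583; p₂ = N(10)/N(4) = 2,186/3,901 = 0.560369.
P(exactly one) = p₁(1−p₂) + (1−p₁)p₂ = 0.325583 + 0.145369 = 0.470952.

0.4710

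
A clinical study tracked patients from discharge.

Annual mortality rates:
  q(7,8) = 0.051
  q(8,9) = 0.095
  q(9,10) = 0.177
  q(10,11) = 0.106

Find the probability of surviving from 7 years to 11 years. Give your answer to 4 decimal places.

0.6319

The overall survival probability is (1 − 0.051) × (1 − 0.095) × (1 − 0.177) × (1 − 0.106).
= 0.949 × 0.905 × 0.823 × 0.894 = 0.631906.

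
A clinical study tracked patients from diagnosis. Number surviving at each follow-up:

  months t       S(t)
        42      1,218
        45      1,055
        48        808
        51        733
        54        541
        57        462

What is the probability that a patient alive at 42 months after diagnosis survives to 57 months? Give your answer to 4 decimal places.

0.3793

The conditional survival probability is S(57)/S(42) = 462/1,218 = 0.379310.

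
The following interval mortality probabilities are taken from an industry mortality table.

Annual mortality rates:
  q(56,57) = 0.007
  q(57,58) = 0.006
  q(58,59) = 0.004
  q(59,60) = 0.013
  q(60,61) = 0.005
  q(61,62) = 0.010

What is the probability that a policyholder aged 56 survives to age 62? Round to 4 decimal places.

P(survive 56→62) = (1 − 0.007) × (1 − 0.006) × (1 − 0.004) × (1 − 0.013) × (1 − 0.005) × (1 − 0.010).
= 0.993 × 0.994 × 0.996 × 0.987 × 0.995 × 0.990 = 0.955807.

0.9558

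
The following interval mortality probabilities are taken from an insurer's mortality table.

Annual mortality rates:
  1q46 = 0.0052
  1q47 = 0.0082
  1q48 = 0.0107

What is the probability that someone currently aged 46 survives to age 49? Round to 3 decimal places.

Survival from 46 to 49 is the product of surviving each interval: (1 − 0.0052) × (1 − 0.0082) × (1 − 0.0107).
= 0.9948 × 0.9918 × 0.9893 = 0.976086.

0.976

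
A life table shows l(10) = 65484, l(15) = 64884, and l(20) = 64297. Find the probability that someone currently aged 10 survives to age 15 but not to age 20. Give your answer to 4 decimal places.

0.0090

This is the probability of reaching 15 but not 20, conditional on being alive at 10: (l(15) − l(20)) / l(10).
= (64884 − 64297) / 65484 = 587 / 65484 = 0.008964.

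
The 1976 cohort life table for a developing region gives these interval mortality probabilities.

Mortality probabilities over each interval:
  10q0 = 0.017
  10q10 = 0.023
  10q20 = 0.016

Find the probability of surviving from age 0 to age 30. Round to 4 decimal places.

Survival from 0 to 30 is the product of surviving each interval: (1 − 0.017) × (1 − 0.023) × (1 − 0.016).
= 0.983 × 0.977 × 0.984 = 0.945025.

0.9450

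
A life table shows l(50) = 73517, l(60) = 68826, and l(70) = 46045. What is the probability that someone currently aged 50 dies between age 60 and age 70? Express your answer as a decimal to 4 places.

0.3099

This is the probability of reaching 60 but not 70, conditional on being alive at 50: (l(60) − l(70)) / l(50).
= (68826 − 46045) / 73517 = 22781 / 73517 = 0.309874.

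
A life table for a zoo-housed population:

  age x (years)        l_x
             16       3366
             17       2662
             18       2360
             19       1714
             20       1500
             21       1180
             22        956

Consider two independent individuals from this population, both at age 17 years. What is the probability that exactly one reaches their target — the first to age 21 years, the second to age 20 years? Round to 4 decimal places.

0.5072

p₁ = l_21/l_17 = 1180/2662 = 0.443276; p₂ = l_20/l_17 = 1500/2662 = 0.563486.
P(exactly one) = p₁(1−p₂) + (1−p₁)p₂ = 0.193496 + 0.313706 = 0.507202.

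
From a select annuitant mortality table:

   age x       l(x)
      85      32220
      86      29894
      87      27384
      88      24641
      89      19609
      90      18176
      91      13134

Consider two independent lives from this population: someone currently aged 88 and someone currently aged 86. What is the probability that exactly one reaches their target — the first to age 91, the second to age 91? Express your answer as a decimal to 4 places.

p₁ = l(91)/l(88) = 13134/24641 = 0.533014; p₂ = l(91)/l(86) = 13134/29894 = 0.439352.
P(exactly one) = p₁(1−p₂) + (1−p₁)p₂ = 0.298833 + 0.205171 = 0.504004.

0.5040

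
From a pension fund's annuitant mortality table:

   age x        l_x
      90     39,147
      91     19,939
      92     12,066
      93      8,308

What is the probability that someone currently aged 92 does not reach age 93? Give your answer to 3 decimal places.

0.311

P(die before 93 | alive at 92) = 1 − l_93/l_92 = 1 − 8,308/12,066 = (3,758)/12,066 = 0.311454.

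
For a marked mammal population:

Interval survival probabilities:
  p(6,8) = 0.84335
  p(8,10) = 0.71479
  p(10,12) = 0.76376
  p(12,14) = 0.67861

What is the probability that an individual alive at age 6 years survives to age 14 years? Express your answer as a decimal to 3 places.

Survival from 6 to 14 is the product of surviving each interval: 0.84335 × 0.71479 × 0.76376 × 0.67861.
= 0.312438.

0.312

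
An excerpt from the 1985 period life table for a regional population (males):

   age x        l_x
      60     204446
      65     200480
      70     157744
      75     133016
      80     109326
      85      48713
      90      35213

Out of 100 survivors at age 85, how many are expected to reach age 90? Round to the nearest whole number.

The relevant probability is 35213/48713 = 0.722867.
Expected number = 100 × 0.722867 = 72.

72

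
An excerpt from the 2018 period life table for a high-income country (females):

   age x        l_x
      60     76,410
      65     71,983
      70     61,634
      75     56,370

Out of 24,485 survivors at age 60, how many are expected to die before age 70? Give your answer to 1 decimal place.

4734.9

The relevant probability is 1 − 61,634/76,410 = 0.193378.
Expected number = 24,485 × 0.193378 = 4734.9.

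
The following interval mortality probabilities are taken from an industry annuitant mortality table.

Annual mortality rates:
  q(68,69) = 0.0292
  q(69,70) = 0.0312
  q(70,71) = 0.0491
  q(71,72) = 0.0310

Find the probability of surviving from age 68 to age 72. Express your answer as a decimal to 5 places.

P(survive 68→72) = (1 − 0.0292) × (1 − 0.0312) × (1 − 0.0491) × (1 − 0.0310).
= 0.9708 × 0.9688 × 0.9509 × 0.9690 = 0.866608.

0.86661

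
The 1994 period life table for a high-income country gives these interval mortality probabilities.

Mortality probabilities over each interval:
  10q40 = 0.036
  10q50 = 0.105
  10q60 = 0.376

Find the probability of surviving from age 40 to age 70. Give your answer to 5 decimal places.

The overall survival probability is (1 − 0.036) × (1 − 0.105) × (1 − 0.376).
= 0.964 × 0.895 × 0.624 = 0.538375.

0.53837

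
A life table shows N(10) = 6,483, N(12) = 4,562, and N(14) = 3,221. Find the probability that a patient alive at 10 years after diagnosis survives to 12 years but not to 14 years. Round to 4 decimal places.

This is the probability of reaching 12 but not 14, conditional on being alive at 10: (N(12) − N(14)) / N(10).
= (4,562 − 3,221) / 6,483 = 1,341 / 6,483 = 0.206849.

0.2068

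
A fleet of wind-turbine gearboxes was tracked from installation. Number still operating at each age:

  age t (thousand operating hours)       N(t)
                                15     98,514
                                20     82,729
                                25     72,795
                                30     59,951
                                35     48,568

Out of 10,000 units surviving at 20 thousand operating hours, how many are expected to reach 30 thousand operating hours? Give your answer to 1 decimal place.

7246.7

The relevant probability is 59,951/82,729 = 0.724667.
Expected number = 10,000 × 0.724667 = 7246.7.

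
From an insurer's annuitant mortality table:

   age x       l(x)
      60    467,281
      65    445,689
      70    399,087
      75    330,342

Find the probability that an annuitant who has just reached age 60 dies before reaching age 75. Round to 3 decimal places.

P(die before 75 | alive at 60) = 1 − l(75)/l(60) = 1 − 330,342/467,281 = (136,939)/467,281 = 0.293055.

0.293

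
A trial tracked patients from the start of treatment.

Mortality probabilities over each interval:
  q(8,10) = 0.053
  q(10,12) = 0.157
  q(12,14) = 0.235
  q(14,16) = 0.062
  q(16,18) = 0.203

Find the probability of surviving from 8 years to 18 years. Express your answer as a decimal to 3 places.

0.457

P(survive 8→18) = (1 − 0.053) × (1 − 0.157) × (1 − 0.235) × (1 − 0.062) × (1 − 0.203).
= 0.947 × 0.843 × 0.765 × 0.938 × 0.797 = 0.456562.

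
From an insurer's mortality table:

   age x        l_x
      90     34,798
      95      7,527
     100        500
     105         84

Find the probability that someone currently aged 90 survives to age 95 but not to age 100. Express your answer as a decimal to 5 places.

We want 5|5q90 = (l_95 − l_100)/l_90.
This is the probability of reaching 95 but not 100, conditional on being alive at 90: (l_95 − l_100) / l_90.
= (7,527 − 500) / 34,798 = 7,027 / 34,798 = 0.201937.

0.20194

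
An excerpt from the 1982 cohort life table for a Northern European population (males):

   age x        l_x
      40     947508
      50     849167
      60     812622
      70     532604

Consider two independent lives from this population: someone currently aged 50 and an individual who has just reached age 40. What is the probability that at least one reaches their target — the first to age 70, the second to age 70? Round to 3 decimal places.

p₁ = l_70/l_50 = 532604/849167 = 0.627208; p₂ = l_70/l_40 = 532604/947508 = 0.562110.
P(at least one) = 1 − (1−p₁)(1−p₂) = 1 − 0.372792 × 0.437890 = 0.836758.

0.837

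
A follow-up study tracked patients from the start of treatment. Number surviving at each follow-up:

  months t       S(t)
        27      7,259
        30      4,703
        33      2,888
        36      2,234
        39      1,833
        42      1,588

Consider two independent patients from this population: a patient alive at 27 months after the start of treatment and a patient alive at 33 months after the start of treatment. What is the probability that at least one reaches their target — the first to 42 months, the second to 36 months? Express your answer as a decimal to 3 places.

p₁ = S(42)/S(27) = 1,588/7,259 = 0.218763; p₂ = S(36)/S(33) = 2,234/2,888 = 0.773546.
P(at least one) = 1 − (1−p₁)(1−p₂) = 1 − 0.781237 × 0.226454 = 0.823086.

0.823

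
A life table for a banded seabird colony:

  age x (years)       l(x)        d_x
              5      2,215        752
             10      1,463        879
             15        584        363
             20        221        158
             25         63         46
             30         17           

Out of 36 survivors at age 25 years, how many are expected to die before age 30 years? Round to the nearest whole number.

26

The relevant probability is 1 − 17/63 = 0.730159.
Expected number = 36 × 0.730159 = 26.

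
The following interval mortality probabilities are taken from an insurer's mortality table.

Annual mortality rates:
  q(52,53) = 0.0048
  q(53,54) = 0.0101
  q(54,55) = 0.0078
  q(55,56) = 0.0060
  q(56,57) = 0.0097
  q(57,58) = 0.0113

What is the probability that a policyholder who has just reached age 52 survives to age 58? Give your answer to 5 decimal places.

0.95130

Chaining the interval survival probabilities: (1 − 0.0048) × (1 − 0.0101) × (1 − 0.0078) × (1 − 0.0060) × (1 − 0.0097) × (1 − 0.0113).
= 0.9952 × 0.9899 × 0.9922 × 0.9940 × 0.9903 × 0.9887 = 0.951302.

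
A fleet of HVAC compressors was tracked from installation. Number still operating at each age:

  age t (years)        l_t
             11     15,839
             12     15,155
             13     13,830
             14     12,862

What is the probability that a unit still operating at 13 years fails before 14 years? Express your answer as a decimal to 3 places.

P(fail before 14 | operational at 13) = 1 − l_14/l_13 = 1 − 12,862/13,830 = (968)/13,830 = 0.069993.

0.070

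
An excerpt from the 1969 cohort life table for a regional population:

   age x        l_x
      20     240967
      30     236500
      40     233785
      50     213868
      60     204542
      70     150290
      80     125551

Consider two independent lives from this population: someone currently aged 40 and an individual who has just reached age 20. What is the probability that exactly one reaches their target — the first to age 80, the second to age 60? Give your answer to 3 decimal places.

0.474

p₁ = l_80/l_40 = 125551/233785 = 0.537036; p₂ = l_60/l_20 = 204542/240967 = 0.848838.
P(exactly one) = p₁(1−p₂) + (1−p₁)p₂ = 0.081179 + 0.392981 = 0.474161.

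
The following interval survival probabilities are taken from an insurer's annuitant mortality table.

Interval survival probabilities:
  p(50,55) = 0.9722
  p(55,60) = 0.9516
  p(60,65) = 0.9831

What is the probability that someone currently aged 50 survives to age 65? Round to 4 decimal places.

0.9095

P(survive 50→65) = 0.9722 × 0.9516 × 0.9831.
= 0.909511.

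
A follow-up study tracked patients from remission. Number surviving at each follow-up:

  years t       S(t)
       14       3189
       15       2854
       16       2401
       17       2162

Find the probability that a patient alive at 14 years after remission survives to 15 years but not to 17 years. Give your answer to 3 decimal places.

This is the probability of reaching 15 but not 17, conditional on being alive at 14: (S(15) − S(17)) / S(14).
= (2854 − 2162) / 3189 = 692 / 3189 = 0.216996.

0.217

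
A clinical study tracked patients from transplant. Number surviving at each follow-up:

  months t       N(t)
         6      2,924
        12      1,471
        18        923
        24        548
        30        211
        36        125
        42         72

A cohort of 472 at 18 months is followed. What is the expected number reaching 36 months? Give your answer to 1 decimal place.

The relevant probability is 125/923 = 0.135428.
Expected number = 472 × 0.135428 = 63.9.

63.9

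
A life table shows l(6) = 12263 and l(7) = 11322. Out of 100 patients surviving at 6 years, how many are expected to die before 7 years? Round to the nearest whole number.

8

The relevant probability is 1 − 11322/12263 = 0.076735.
Expected number = 100 × 0.076735 = 8.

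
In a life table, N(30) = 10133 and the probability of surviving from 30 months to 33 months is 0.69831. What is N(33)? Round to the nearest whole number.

7076

N(33) = N(30) × p = 10133 × 0.69831 = 7076.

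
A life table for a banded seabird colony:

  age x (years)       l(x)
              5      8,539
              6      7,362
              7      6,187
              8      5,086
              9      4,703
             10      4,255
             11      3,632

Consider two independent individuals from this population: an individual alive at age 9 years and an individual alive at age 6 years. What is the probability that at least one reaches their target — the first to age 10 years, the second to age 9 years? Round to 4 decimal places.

0.9656

p₁ = l(10)/l(9) = 4,255/4,703 = 0.904742; p₂ = l(9)/l(6) = 4,703/7,362 = 0.638821.
P(at least one) = 1 − (1−p₁)(1−p₂) = 1 − 0.095258 × 0.361179 = 0.965595.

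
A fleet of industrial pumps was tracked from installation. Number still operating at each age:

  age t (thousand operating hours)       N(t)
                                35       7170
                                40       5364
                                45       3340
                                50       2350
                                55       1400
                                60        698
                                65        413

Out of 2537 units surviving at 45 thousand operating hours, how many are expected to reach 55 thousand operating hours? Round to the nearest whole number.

The relevant probability is 1400/3340 = 0.419162.
Expected number = 2537 × 0.419162 = 1063.

1063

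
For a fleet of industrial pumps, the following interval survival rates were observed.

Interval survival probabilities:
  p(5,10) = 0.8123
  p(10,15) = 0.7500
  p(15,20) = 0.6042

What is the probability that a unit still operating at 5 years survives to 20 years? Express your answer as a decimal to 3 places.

Survival from 5 to 20 is the product of surviving each interval: 0.8123 × 0.7500 × 0.6042.
= 0.368094.

0.368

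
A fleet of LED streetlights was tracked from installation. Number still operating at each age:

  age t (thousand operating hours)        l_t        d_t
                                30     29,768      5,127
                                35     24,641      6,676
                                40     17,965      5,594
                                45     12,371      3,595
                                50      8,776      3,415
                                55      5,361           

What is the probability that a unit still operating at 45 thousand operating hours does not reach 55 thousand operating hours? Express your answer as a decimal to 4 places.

P(fail before 55 | operational at 45) = 1 − l_55/l_45 = 1 − 5,361/12,371 = (7,010)/12,371 = 0.566648.

0.5666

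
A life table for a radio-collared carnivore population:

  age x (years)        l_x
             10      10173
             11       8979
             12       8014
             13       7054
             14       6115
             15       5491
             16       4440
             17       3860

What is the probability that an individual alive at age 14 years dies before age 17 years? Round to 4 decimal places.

0.3688

P(die before 17 | alive at 14) = 1 − l_17/l_14 = 1 − 3860/6115 = (2255)/6115 = 0.368765.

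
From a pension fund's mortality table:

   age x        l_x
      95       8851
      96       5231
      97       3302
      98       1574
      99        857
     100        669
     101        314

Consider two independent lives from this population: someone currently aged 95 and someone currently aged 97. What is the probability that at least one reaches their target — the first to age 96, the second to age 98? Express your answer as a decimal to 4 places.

p₁ = l_96/l_95 = 5231/8851 = 0.591007; p₂ = l_98/l_97 = 1574/3302 = 0.476681.
P(at least one) = 1 − (1−p₁)(1−p₂) = 1 − 0.408993 × 0.523319 = 0.785966.

0.7860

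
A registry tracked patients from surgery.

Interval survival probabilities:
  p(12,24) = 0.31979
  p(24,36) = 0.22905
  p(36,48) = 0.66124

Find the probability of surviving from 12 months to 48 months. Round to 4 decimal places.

Chaining the interval survival probabilities: 0.31979 × 0.22905 × 0.66124.
= 0.048434.

0.0484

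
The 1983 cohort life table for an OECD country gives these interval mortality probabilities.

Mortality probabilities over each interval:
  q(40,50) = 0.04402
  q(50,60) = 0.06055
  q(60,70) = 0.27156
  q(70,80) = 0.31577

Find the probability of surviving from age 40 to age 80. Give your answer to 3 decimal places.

Survival from 40 to 80 is the product of surviving each interval: (1 − 0.04402) × (1 − 0.06055) × (1 − 0.27156) × (1 − 0.31577).
= 0.95598 × 0.93945 × 0.72844 × 0.68423 = 0.447629.

0.448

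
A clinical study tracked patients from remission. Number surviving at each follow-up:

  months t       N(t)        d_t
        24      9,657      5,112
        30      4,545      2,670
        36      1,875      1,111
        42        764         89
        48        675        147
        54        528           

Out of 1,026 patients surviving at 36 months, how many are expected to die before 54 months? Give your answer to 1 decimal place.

737.1

The relevant probability is 1 − 528/1,875 = 0.718400.
Expected number = 1,026 × 0.718400 = 737.1.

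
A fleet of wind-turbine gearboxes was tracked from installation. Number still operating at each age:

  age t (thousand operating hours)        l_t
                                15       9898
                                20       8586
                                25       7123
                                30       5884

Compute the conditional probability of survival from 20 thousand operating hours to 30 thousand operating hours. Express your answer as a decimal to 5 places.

The conditional survival probability is l_30/l_20 = 5884/8586 = 0.685302.

0.68530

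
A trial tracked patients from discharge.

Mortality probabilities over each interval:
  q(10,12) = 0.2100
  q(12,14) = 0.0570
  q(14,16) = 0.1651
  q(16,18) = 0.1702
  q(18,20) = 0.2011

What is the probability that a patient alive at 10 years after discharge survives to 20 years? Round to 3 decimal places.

The overall survival probability is (1 − 0.2100) × (1 − 0.0570) × (1 − 0.1651) × (1 − 0.1702) × (1 − 0.2011).
= 0.7900 × 0.9430 × 0.8349 × 0.8298 × 0.7989 = 0.412324.

0.412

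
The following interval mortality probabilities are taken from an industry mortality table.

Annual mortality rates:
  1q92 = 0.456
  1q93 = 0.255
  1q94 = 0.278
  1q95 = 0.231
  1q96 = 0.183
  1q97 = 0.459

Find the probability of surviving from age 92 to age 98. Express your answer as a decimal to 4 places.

The overall survival probability is (1 − 0.456) × (1 − 0.255) × (1 − 0.278) × (1 − 0.231) × (1 − 0.183) × (1 − 0.459).
= 0.544 × 0.745 × 0.722 × 0.769 × 0.817 × 0.541 = 0.099458.

0.0995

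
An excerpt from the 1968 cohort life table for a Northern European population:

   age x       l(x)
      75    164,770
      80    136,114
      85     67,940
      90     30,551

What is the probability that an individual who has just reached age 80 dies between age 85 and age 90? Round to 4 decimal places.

0.2747

This is the probability of reaching 85 but not 90, conditional on being alive at 80: (l(85) − l(90)) / l(80).
= (67,940 − 30,551) / 136,114 = 37,389 / 136,114 = 0.274689.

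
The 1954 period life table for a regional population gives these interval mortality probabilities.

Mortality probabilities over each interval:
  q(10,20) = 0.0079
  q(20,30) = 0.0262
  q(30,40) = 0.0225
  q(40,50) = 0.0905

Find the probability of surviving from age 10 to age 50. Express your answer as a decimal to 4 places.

0.8589

Survival from 10 to 50 is the product of surviving each interval: (1 − 0.0079) × (1 − 0.0262) × (1 − 0.0225) × (1 − 0.0905).
= 0.9921 × 0.9738 × 0.9775 × 0.9095 = 0.858904.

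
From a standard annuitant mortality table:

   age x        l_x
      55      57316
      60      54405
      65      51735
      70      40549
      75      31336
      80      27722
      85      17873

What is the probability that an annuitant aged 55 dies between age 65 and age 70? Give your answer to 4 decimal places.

We want 10|5q55 = (l_65 − l_70)/l_55.
This is the probability of reaching 65 but not 70, conditional on being alive at 55: (l_65 − l_70) / l_55.
= (51735 − 40549) / 57316 = 11186 / 57316 = 0.195164.

0.1952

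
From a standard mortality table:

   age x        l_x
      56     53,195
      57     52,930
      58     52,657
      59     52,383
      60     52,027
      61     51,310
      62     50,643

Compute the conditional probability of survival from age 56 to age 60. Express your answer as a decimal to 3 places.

0.978

The conditional survival probability is l_60/l_56 = 52,027/53,195 = 0.978043.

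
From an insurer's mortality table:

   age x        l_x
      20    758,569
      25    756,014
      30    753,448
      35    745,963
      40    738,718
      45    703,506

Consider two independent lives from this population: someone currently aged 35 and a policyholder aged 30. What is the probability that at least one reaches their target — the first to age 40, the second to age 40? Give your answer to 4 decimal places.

p₁ = l_40/l_35 = 738,718/745,963 = 0.990288; p₂ = l_40/l_30 = 738,718/753,448 = 0.980450.
P(at least one) = 1 − (1−p₁)(1−p₂) = 1 − 0.009712 × 0.019550 = 0.999810.

0.9998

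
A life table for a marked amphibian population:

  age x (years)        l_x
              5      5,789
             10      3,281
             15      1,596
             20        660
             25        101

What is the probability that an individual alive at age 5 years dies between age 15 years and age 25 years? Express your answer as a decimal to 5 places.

0.25825

This is the probability of reaching 15 but not 25, conditional on being alive at 5: (l_15 − l_25) / l_5.
= (1,596 − 101) / 5,789 = 1,495 / 5,789 = 0.258248.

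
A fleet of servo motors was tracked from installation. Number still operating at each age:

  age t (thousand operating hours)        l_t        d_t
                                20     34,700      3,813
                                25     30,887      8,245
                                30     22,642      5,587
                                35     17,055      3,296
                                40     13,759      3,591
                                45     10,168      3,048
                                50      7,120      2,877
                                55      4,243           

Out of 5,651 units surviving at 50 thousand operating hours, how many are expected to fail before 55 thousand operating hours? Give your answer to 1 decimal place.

2283.4

The relevant probability is 1 − 4,243/7,120 = 0.404073.
Expected number = 5,651 × 0.404073 = 2283.4.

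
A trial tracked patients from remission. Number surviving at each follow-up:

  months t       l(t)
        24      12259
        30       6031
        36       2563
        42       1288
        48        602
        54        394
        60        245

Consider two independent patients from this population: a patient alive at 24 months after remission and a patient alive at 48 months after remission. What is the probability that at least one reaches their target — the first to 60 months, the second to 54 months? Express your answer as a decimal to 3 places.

0.661

p₁ = l(60)/l(24) = 245/12259 = 0.019985; p₂ = l(54)/l(48) = 394/602 = 0.654485.
P(at least one) = 1 − (1−p₁)(1−p₂) = 1 − 0.980015 × 0.345515 = 0.661390.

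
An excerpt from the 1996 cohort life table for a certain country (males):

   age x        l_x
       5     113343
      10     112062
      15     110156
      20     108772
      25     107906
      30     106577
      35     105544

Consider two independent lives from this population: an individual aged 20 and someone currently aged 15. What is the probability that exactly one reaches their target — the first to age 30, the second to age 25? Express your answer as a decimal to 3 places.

p₁ = l_30/l_20 = 106577/108772 = 0.979820; p₂ = l_25/l_15 = 107906/110156 = 0.979574.
P(exactly one) = p₁(1−p₂) + (1−p₁)p₂ = 0.020014 + 0.019768 = 0.039782.

0.040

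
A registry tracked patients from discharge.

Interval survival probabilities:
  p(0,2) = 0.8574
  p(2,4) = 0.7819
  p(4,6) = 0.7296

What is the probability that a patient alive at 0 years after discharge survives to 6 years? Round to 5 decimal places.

The overall survival probability is 0.8574 × 0.7819 × 0.7296.
= 0.489125.

0.48912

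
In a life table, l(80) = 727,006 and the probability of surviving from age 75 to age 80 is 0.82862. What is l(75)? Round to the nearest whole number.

877370

l(75) = l(80) / p = 727,006 / 0.82862 = 877370.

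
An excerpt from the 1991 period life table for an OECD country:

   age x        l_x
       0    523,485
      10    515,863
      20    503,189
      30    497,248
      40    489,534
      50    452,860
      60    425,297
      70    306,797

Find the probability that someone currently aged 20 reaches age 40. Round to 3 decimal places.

We want 20p20 = l_40/l_20.
The conditional survival probability is l_40/l_20 = 489,534/503,189 = 0.972863.

0.973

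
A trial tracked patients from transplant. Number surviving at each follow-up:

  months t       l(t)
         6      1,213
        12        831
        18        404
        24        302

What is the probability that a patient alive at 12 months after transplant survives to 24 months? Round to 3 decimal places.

The conditional survival probability is l(24)/l(12) = 302/831 = 0.363418.

0.363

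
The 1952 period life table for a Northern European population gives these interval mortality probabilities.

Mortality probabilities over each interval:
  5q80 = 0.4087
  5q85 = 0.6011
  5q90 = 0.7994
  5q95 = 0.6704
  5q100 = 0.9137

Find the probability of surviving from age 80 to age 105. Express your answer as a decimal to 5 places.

0.00135

Chaining the interval survival probabilities: (1 − 0.4087) × (1 − 0.6011) × (1 − 0.7994) × (1 − 0.6704) × (1 − 0.9137).
= 0.5913 × 0.3989 × 0.2006 × 0.3296 × 0.0863 = 0.001346.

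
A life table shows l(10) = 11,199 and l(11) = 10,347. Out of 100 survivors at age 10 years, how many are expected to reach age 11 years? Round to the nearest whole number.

The relevant probability is 10,347/11,199 = 0.923922.
Expected number = 100 × 0.923922 = 92.

92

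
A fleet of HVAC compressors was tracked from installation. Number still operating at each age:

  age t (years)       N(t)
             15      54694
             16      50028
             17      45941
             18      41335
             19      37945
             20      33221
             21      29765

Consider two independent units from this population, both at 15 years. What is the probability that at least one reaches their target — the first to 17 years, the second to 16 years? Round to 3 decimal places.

0.986

p₁ = N(17)/N(15) = 45941/54694 = 0.839964; p₂ = N(16)/N(15) = 50028/54694 = 0.914689.
P(at least one) = 1 − (1−p₁)(1−p₂) = 1 − 0.160036 × 0.085311 = 0.986347.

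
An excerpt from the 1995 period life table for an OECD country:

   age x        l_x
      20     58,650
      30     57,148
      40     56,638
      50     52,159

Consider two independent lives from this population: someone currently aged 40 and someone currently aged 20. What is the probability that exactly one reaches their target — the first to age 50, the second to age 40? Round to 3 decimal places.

0.108

p₁ = l_50/l_40 = 52,159/56,638 = 0.920919; p₂ = l_40/l_20 = 56,638/58,650 = 0.965695.
P(exactly one) = p₁(1−p₂) + (1−p₁)p₂ = 0.031592 + 0.076368 = 0.107960.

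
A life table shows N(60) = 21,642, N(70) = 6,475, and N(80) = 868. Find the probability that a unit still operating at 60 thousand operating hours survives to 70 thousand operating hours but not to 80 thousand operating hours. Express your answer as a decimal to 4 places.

0.2591

This is the probability of reaching 70 but not 80, conditional on being operational at 60: (N(70) − N(80)) / N(60).
= (6,475 − 868) / 21,642 = 5,607 / 21,642 = 0.259080.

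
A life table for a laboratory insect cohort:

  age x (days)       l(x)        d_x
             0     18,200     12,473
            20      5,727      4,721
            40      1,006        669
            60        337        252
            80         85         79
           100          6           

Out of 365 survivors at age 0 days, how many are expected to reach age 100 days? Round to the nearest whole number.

0

The relevant probability is 6/18,200 = 0.000330.
Expected number = 365 × 0.000330 = 0.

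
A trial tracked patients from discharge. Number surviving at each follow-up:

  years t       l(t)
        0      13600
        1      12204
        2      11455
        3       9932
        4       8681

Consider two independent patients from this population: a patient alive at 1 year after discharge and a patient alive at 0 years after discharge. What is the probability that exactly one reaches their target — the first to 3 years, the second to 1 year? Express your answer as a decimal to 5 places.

p₁ = l(3)/l(1) = 9932/12204 = 0.813832; p₂ = l(1)/l(0) = 12204/13600 = 0.897353.
P(exactly one) = p₁(1−p₂) + (1−p₁)p₂ = 0.083537 + 0.167058 = 0.250596.

0.25060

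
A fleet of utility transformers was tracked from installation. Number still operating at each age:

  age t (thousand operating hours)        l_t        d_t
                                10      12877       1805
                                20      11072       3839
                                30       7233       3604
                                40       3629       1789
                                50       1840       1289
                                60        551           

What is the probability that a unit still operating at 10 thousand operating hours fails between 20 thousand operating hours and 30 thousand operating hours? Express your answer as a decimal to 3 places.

This is the probability of reaching 20 but not 30, conditional on being operational at 10: (l_20 − l_30) / l_10.
= (11072 − 7233) / 12877 = 3839 / 12877 = 0.298128.

0.298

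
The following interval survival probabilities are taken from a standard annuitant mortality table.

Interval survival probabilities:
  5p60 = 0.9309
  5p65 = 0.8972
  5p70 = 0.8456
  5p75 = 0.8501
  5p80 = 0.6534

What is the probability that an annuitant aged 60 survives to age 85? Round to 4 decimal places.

0.3923

Chaining the interval survival probabilities: 0.9309 × 0.8972 × 0.8456 × 0.8501 × 0.6534.
= 0.392289.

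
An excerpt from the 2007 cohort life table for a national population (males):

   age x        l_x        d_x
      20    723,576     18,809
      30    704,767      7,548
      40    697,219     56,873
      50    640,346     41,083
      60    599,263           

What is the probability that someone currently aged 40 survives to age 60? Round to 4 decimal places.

The conditional survival probability is l_60/l_40 = 599,263/697,219 = 0.859505.

0.8595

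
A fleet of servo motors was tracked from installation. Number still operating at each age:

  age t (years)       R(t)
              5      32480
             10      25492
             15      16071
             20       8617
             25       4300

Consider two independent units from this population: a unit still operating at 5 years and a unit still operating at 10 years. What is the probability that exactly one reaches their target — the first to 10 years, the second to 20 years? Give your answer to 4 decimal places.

p₁ = R(10)/R(5) = 25492/32480 = 0.784852; p₂ = R(20)/R(10) = 8617/25492 = 0.338028.
P(exactly one) = p₁(1−p₂) + (1−p₁)p₂ = 0.519550 + 0.072726 = 0.592276.

0.5923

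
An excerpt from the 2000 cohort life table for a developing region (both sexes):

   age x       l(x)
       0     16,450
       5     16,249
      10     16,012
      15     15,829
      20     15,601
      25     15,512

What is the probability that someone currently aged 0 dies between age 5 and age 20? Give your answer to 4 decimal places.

This is the probability of reaching 5 but not 20, conditional on being alive at 0: (l(5) − l(20)) / l(0).
= (16,249 − 15,601) / 16,450 = 648 / 16,450 = 0.039392.

0.0394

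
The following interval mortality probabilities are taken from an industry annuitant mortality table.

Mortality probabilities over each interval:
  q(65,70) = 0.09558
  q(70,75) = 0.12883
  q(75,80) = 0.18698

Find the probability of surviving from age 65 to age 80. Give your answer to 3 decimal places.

The overall survival probability is (1 − 0.09558) × (1 − 0.12883) × (1 − 0.18698).
= 0.90442 × 0.87117 × 0.81302 = 0.640581.

0.641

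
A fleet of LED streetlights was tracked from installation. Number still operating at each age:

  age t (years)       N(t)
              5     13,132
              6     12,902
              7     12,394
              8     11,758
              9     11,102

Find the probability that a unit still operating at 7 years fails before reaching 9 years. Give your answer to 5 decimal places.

P(fail before 9 | operational at 7) = 1 − N(9)/N(7) = 1 − 11,102/12,394 = (1,292)/12,394 = 0.104244.

0.10424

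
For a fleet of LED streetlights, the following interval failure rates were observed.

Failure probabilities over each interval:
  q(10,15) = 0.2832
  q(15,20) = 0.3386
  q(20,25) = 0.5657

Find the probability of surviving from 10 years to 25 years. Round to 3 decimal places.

The overall survival probability is (1 − 0.2832) × (1 − 0.3386) × (1 − 0.5657).
= 0.7168 × 0.6614 × 0.4343 = 0.205898.

0.206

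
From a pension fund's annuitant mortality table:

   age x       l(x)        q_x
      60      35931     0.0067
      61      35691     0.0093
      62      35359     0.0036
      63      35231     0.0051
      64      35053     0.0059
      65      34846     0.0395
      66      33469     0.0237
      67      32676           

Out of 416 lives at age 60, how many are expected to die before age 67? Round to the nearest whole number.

The relevant probability is 1 − 32676/35931 = 0.090590.
Expected number = 416 × 0.090590 = 38.

38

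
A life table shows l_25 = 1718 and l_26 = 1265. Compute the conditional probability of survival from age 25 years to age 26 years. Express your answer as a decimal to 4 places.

The conditional survival probability is l_26/l_25 = 1265/1718 = 0.736321.

0.7363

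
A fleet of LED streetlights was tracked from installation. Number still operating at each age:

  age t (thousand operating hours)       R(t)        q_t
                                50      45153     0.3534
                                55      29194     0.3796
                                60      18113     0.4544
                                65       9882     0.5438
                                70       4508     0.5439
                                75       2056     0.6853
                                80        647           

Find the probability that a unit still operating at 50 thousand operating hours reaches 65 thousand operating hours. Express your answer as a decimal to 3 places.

The conditional survival probability is R(65)/R(50) = 9882/45153 = 0.218856.

0.219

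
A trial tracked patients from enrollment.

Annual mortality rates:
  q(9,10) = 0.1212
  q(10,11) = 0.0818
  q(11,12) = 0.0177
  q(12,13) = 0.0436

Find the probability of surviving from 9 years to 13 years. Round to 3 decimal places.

The overall survival probability is (1 − 0.1212) × (1 − 0.0818) × (1 − 0.0177) × (1 − 0.0436).
= 0.8788 × 0.9182 × 0.9823 × 0.9564 = 0.758073.

0.758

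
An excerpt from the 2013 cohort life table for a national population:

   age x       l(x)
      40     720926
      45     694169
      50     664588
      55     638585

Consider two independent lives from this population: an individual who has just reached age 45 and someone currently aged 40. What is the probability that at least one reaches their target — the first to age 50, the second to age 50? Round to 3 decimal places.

p₁ = l(50)/l(45) = 664588/694169 = 0.957386; p₂ = l(50)/l(40) = 664588/720926 = 0.921853.
P(at least one) = 1 − (1−p₁)(1−p₂) = 1 − 0.042614 × 0.078147 = 0.996670.

0.997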